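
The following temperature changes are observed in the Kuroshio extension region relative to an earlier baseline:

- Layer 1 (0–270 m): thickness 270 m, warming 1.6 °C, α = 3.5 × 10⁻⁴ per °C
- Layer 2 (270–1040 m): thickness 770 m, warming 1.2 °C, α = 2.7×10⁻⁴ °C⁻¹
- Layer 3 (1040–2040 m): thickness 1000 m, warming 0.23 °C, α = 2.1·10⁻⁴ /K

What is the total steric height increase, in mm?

Δh = 449 mm

270 × 1.6 × 3.5×10⁻⁴ = 0.15120 m
770 × 1.2 × 2.7×10⁻⁴ = 0.24948 m
1040–2040 m: 0.23 × 2.1×10⁻⁴ × 1000 = 0.04830 m
Δh = 0.15120 + 0.24948 + 0.04830 = 0.44898 m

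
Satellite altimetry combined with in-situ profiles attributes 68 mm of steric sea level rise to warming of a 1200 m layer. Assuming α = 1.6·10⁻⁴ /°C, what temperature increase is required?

ΔT = Δh/(αH) = 0.068 / (1.6×10⁻⁴ × 1200) ≈ 0.3542 °C

ΔT ≈ 0.354 °C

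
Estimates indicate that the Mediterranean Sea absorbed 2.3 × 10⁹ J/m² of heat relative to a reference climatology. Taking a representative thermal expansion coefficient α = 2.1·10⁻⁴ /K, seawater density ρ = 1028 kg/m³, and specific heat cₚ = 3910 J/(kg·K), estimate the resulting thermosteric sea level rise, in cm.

12.0 cm

Δh = αQ/(ρcₚ) = 2.1×10⁻⁴ × 2.3×10⁹ / (1028 × 3910) ≈ 0.12016 m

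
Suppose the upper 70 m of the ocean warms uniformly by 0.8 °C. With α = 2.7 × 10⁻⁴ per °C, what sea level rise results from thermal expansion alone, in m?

Δh = αΔT·H = 2.7×10⁻⁴ × 0.8 × 70 = 0.01512 m

Δh = 0.0151 m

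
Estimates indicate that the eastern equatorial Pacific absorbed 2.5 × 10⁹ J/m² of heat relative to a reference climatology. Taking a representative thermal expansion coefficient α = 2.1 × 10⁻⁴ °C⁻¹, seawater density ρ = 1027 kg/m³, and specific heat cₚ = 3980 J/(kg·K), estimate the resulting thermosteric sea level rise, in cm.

Δh = αQ/(ρcₚ) = 2.1×10⁻⁴ × 2.5×10⁹ / (1027 × 3980) ≈ 0.12844 m

Δh ≈ 12.8 cm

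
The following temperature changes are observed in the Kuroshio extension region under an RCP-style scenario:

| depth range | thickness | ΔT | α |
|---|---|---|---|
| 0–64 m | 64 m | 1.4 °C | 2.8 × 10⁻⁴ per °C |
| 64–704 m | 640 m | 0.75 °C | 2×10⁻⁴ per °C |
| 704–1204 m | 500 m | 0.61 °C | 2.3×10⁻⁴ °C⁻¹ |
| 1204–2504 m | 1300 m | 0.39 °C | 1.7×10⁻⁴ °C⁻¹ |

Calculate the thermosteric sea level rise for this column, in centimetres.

Δh = 27.7 cm

Layer 1: 1.4 × 2.8×10⁻⁴ × 64 = 0.025088 m
64–704 m: 0.75 × 640 × 2×10⁻⁴ = 0.09600 m
Layer 3: 500 × 0.61 × 2.3×10⁻⁴ = 0.07015 m
Layer 4: 1300 × 1.7×10⁻⁴ × 0.39 = 0.08619 m
Δh = 0.025088 + 0.09600 + 0.07015 + 0.08619 = 0.277428 m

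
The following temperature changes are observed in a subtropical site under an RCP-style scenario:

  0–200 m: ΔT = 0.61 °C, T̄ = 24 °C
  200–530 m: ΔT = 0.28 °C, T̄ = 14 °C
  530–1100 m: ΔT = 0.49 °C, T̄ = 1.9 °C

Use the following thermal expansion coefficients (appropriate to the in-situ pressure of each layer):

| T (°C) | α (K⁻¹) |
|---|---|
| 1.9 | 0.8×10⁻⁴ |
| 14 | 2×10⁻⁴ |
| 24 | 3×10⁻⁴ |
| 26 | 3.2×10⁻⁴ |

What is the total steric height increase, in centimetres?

7.7 cm of thermosteric rise

Layer 1 at 24 °C → α = 3×10⁻⁴ K⁻¹
Layer 2 at 14 °C → α = 2×10⁻⁴ K⁻¹
Layer 3 at 1.9 °C → α = 0.8×10⁻⁴ K⁻¹
0–200 m: 0.61 × 200 × 3×10⁻⁴ = 0.03660 m
Layer 2: 2×10⁻⁴ × 0.28 × 330 = 0.01848 m
530–1100 m: 570 × 0.49 × 0.8×10⁻⁴ = 0.022344 m
Δh = 0.03660 + 0.01848 + 0.022344 = 0.077424 m ≈ 7.7 cm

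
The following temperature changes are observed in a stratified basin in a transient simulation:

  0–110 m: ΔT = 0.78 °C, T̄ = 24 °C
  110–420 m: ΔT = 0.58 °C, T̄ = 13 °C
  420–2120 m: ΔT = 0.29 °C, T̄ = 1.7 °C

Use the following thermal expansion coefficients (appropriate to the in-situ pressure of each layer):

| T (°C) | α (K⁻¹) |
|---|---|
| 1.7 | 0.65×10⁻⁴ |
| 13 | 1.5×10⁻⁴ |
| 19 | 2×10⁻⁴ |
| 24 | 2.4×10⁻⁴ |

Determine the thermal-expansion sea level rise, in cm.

Layer 1 at 24 °C → α = 2.4×10⁻⁴ K⁻¹
Layer 2 at 13 °C → α = 1.5×10⁻⁴ K⁻¹
Layer 3 at 1.7 °C → α = 0.65×10⁻⁴ K⁻¹
Layer 1: 2.4×10⁻⁴ × 0.78 × 110 = 0.020592 m
110–420 m: 1.5×10⁻⁴ × 0.58 × 310 = 0.02697 m
1700 × 0.65×10⁻⁴ × 0.29 = 0.032045 m
Δh = 0.020592 + 0.02697 + 0.032045 = 0.079607 m ≈ 7.96 cm

7.96 cm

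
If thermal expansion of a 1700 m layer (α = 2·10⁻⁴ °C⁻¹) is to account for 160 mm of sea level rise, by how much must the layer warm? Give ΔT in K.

ΔT ≈ 0.471 K

ΔT = Δh/(αH) = 0.16 / (2×10⁻⁴ × 1700) ≈ 0.4706 K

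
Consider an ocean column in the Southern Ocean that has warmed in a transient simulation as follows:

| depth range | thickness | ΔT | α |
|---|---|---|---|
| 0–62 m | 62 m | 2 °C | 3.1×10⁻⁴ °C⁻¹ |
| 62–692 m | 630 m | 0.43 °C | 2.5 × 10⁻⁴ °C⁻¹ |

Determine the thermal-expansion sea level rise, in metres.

Δh = 0.106 m

0–62 m: 2 × 62 × 3.1×10⁻⁴ = 0.03844 m
62–692 m: 2.5×10⁻⁴ × 630 × 0.43 = 0.067725 m
Δh = 0.03844 + 0.067725 = 0.106165 m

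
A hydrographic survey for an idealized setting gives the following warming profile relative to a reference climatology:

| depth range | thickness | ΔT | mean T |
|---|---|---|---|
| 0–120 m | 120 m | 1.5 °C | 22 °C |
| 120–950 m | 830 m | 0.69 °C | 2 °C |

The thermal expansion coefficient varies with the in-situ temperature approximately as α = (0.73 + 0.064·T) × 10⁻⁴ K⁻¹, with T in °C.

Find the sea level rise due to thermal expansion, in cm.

Δh ≈ 8.8 cm

Layer 1: α = (0.73 + 0.064×22)×10⁻⁴ = 2.138×10⁻⁴ K⁻¹
Layer 2: α = (0.73 + 0.064×2)×10⁻⁴ = 0.858×10⁻⁴ K⁻¹
Layer 1: 1.5 × 120 × 2.138×10⁻⁴ = 0.038484 m
Layer 2: 0.858×10⁻⁴ × 0.69 × 830 = 0.04913766 m
Δh = 0.038484 + 0.04913766 = 0.08762166 m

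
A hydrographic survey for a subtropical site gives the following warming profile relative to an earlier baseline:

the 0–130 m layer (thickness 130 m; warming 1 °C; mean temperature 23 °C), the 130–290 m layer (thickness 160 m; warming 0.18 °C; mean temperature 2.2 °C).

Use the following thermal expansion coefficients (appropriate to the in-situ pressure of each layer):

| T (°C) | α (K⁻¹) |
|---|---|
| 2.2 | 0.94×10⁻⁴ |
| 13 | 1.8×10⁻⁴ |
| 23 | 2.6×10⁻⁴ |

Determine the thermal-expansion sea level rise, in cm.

3.65 cm of thermosteric rise

Layer 1 at 23 °C → α = 2.6×10⁻⁴ K⁻¹
Layer 2 at 2.2 °C → α = 0.94×10⁻⁴ K⁻¹
0–130 m: 2.6×10⁻⁴ × 130 × 1 = 0.03380 m
160 × 0.18 × 0.94×10⁻⁴ = 0.0027072 m
Δh = 0.03380 + 0.0027072 = 0.0365072 m ≈ 3.65 cm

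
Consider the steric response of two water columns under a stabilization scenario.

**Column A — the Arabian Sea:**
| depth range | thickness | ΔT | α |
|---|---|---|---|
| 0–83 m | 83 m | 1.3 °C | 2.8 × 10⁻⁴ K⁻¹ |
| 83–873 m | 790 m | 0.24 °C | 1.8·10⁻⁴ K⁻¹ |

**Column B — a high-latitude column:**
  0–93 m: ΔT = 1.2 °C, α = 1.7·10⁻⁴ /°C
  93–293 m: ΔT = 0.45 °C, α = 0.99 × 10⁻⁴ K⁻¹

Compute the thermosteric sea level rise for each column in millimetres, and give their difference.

A: 64 mm; B: 28 mm; difference 36 mm

A 1.3 × 2.8×10⁻⁴ × 83 = 0.030212 m
A 83–873 m: 790 × 1.8×10⁻⁴ × 0.24 = 0.034128 m
A total: 0.06434 m
B 1.2 × 1.7×10⁻⁴ × 93 = 0.018972 m
B 93–293 m: 200 × 0.99×10⁻⁴ × 0.45 = 0.00891 m
B total: 0.027882 m
Difference: 0.06434 − 0.027882 = 0.036458 m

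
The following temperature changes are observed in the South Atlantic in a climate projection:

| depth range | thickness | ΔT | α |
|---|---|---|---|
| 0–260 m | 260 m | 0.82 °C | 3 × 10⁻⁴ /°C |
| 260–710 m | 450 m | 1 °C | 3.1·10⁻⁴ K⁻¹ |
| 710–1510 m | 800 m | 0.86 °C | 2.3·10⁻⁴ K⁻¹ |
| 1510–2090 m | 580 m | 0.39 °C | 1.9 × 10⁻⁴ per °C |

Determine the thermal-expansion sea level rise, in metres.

Δh ≈ 0.405 m

3×10⁻⁴ × 260 × 0.82 = 0.06396 m
1 × 3.1×10⁻⁴ × 450 = 0.13950 m
2.3×10⁻⁴ × 800 × 0.86 = 0.15824 m
Layer 4: 580 × 0.39 × 1.9×10⁻⁴ = 0.042978 m
Δh = 0.06396 + 0.13950 + 0.15824 + 0.042978 = 0.404678 m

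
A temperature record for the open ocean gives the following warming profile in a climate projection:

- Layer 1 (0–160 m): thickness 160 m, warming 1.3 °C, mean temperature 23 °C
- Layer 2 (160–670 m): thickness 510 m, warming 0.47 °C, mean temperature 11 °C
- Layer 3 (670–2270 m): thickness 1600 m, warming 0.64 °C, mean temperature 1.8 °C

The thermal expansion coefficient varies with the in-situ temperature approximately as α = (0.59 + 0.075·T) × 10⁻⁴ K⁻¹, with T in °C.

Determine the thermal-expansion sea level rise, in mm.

Δh ≈ 160 mm

Layer 1: α = (0.59 + 0.075×23)×10⁻⁴ = 2.315×10⁻⁴ K⁻¹
Layer 2: α = (0.59 + 0.075×11)×10⁻⁴ = 1.415×10⁻⁴ K⁻¹
Layer 3: α = (0.59 + 0.075×1.8)×10⁻⁴ = 0.725×10⁻⁴ K⁻¹
Layer 1: 160 × 1.3 × 2.315×10⁻⁴ = 0.048152 m
510 × 0.47 × 1.415×10⁻⁴ = 0.03391755 m
Layer 3: 0.725×10⁻⁴ × 0.64 × 1600 = 0.07424 m
Δh = 0.048152 + 0.03391755 + 0.07424 = 0.15630955 m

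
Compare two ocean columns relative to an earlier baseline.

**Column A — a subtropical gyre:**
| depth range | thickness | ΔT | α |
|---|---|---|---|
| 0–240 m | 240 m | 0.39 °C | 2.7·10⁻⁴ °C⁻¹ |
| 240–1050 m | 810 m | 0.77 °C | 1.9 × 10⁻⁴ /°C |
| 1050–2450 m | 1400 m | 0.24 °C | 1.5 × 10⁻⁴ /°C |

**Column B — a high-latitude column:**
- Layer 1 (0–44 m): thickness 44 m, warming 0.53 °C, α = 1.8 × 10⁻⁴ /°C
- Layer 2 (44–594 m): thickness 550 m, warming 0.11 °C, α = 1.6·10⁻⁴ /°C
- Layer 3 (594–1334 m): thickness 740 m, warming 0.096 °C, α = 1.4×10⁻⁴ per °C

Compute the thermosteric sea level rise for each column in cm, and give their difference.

A: 19 cm; B: 2.4 cm; difference 17 cm

A 2.7×10⁻⁴ × 240 × 0.39 = 0.025272 m
A 240–1050 m: 810 × 0.77 × 1.9×10⁻⁴ = 0.118503 m
A 1050–2450 m: 0.24 × 1400 × 1.5×10⁻⁴ = 0.05040 m
A total: 0.194175 m
B Layer 1: 0.53 × 44 × 1.8×10⁻⁴ = 0.0041976 m
B Layer 2: 550 × 1.6×10⁻⁴ × 0.11 = 0.00968 m
B 594–1334 m: 0.096 × 740 × 1.4×10⁻⁴ = 0.0099456 m
B total: 0.0238232 m
Difference: 0.194175 − 0.0238232 = 0.1703518 m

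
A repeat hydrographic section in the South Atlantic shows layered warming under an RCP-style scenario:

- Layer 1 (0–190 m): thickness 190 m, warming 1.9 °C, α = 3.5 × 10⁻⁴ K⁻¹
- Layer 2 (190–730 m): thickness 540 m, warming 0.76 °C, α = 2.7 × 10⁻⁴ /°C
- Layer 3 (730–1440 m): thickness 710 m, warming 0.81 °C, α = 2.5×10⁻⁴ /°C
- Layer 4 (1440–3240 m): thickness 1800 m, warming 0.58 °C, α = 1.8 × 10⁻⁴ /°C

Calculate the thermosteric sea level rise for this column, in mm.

Δh ≈ 569 mm

Layer 1: 190 × 1.9 × 3.5×10⁻⁴ = 0.12635 m
540 × 0.76 × 2.7×10⁻⁴ = 0.110808 m
730–1440 m: 2.5×10⁻⁴ × 710 × 0.81 = 0.143775 m
1440–3240 m: 0.58 × 1800 × 1.8×10⁻⁴ = 0.18792 m
Δh = 0.12635 + 0.110808 + 0.143775 + 0.18792 = 0.568853 m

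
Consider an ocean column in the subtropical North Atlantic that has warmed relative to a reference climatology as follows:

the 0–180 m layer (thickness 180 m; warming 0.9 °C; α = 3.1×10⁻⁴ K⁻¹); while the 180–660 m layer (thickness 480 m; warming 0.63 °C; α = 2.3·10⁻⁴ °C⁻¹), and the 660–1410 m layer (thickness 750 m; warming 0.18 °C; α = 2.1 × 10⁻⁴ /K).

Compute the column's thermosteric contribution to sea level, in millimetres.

0–180 m: 3.1×10⁻⁴ × 0.9 × 180 = 0.05022 m
0.63 × 2.3×10⁻⁴ × 480 = 0.069552 m
2.1×10⁻⁴ × 750 × 0.18 = 0.02835 m
Δh = 0.05022 + 0.069552 + 0.02835 = 0.148122 m

Δh ≈ 148 mm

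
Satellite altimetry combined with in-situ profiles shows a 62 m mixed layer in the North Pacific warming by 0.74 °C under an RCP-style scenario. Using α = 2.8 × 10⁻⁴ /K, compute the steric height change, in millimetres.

Δh = αΔT·H = 2.8×10⁻⁴ × 0.74 × 62 = 0.0128464 m

about 12.8 mm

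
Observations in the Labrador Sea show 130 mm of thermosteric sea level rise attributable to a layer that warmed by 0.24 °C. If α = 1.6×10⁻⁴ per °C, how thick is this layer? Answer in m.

about 3390 m

H = Δh/(αΔT) = 0.13 / (1.6×10⁻⁴ × 0.24) ≈ 3385 m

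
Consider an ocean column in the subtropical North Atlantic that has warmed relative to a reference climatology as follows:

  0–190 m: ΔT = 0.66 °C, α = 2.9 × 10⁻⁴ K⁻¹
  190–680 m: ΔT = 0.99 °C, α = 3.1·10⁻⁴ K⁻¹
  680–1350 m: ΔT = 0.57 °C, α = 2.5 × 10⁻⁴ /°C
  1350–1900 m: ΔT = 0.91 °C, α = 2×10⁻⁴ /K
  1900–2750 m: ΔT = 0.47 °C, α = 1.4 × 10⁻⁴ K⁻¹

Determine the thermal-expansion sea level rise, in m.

Layer 1: 0.66 × 2.9×10⁻⁴ × 190 = 0.036366 m
0.99 × 490 × 3.1×10⁻⁴ = 0.150381 m
680–1350 m: 0.57 × 2.5×10⁻⁴ × 670 = 0.095475 m
2×10⁻⁴ × 550 × 0.91 = 0.10010 m
0.47 × 850 × 1.4×10⁻⁴ = 0.05593 m
Δh = 0.036366 + 0.150381 + 0.095475 + 0.10010 + 0.05593 = 0.438252 m ≈ 0.438 m

0.438 m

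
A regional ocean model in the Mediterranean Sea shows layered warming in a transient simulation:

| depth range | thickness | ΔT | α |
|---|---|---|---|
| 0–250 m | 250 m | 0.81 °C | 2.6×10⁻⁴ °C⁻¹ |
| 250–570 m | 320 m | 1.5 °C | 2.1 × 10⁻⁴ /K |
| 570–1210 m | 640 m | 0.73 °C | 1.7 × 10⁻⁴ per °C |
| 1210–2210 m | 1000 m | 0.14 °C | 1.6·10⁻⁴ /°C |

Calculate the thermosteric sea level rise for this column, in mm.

about 255 mm

0–250 m: 250 × 0.81 × 2.6×10⁻⁴ = 0.05265 m
Layer 2: 320 × 2.1×10⁻⁴ × 1.5 = 0.10080 m
570–1210 m: 640 × 1.7×10⁻⁴ × 0.73 = 0.079424 m
Layer 4: 1000 × 0.14 × 1.6×10⁻⁴ = 0.02240 m
Δh = 0.05265 + 0.10080 + 0.079424 + 0.02240 = 0.255274 m ≈ 255 mm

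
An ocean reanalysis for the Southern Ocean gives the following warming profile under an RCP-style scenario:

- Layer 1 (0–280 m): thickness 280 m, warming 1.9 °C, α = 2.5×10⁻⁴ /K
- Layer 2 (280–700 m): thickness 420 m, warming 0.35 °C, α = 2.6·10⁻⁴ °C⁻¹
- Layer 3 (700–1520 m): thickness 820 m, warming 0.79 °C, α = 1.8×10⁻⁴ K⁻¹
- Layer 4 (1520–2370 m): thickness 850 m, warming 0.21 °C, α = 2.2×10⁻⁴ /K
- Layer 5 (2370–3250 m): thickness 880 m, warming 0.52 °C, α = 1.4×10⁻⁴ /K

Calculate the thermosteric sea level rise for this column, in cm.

Δh = 39.1 cm

Layer 1: 1.9 × 280 × 2.5×10⁻⁴ = 0.13300 m
420 × 0.35 × 2.6×10⁻⁴ = 0.03822 m
820 × 1.8×10⁻⁴ × 0.79 = 0.116604 m
850 × 2.2×10⁻⁴ × 0.21 = 0.03927 m
Layer 5: 1.4×10⁻⁴ × 0.52 × 880 = 0.064064 m
Δh = 0.13300 + 0.03822 + 0.116604 + 0.03927 + 0.064064 = 0.391158 m ≈ 39.1 cm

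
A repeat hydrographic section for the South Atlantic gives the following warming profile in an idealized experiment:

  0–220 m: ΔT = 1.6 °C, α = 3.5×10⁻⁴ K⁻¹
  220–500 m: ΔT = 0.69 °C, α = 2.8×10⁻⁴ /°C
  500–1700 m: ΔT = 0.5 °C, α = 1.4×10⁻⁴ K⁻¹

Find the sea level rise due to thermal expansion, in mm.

1.6 × 220 × 3.5×10⁻⁴ = 0.12320 m
Layer 2: 280 × 2.8×10⁻⁴ × 0.69 = 0.054096 m
1200 × 1.4×10⁻⁴ × 0.5 = 0.08400 m
Δh = 0.12320 + 0.054096 + 0.08400 = 0.261296 m

Δh = 261 mm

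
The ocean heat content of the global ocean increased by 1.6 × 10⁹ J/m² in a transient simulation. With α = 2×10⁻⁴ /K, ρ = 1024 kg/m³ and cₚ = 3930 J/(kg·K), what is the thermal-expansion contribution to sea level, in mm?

79.5 mm

Δh = αQ/(ρcₚ) = 2×10⁻⁴ × 1.6×10⁹ / (1024 × 3930) ≈ 0.079517 m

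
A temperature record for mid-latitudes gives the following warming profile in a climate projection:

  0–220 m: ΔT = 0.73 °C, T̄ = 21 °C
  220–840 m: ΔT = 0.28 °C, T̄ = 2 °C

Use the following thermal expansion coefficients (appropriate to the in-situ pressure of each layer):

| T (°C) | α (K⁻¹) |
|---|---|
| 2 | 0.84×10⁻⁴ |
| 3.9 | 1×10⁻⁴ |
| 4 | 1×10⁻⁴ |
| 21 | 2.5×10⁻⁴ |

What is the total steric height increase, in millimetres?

about 54.7 mm

Layer 1 at 21 °C → α = 2.5×10⁻⁴ K⁻¹
Layer 2 at 2 °C → α = 0.84×10⁻⁴ K⁻¹
Layer 1: 220 × 0.73 × 2.5×10⁻⁴ = 0.04015 m
0.84×10⁻⁴ × 0.28 × 620 = 0.0145824 m
Δh = 0.04015 + 0.0145824 = 0.0547324 m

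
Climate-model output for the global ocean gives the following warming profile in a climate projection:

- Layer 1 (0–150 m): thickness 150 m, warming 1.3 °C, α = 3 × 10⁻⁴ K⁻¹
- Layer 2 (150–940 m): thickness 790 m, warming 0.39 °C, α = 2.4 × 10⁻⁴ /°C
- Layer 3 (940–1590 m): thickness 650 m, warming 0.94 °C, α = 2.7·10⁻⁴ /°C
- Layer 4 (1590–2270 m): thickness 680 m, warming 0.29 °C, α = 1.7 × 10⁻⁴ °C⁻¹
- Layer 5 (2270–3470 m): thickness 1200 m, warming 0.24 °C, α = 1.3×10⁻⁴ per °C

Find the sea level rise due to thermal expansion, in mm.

about 368 mm

Layer 1: 150 × 3×10⁻⁴ × 1.3 = 0.05850 m
150–940 m: 790 × 2.4×10⁻⁴ × 0.39 = 0.073944 m
2.7×10⁻⁴ × 0.94 × 650 = 0.16497 m
0.29 × 1.7×10⁻⁴ × 680 = 0.033524 m
2270–3470 m: 1200 × 0.24 × 1.3×10⁻⁴ = 0.03744 m
Δh = 0.05850 + 0.073944 + 0.16497 + 0.033524 + 0.03744 = 0.368378 m ≈ 368 mm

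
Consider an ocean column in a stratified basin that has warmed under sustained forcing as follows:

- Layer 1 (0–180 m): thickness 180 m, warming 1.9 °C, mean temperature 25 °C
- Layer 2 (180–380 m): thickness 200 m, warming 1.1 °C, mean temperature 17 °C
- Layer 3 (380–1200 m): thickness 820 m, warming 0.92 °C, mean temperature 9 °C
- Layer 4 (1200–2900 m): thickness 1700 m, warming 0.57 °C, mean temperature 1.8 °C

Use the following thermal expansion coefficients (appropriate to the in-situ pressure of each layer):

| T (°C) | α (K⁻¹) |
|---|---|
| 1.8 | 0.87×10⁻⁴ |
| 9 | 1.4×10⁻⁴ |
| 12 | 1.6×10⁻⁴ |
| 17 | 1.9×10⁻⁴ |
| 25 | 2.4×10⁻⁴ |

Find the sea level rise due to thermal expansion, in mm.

Layer 1 at 25 °C → α = 2.4×10⁻⁴ K⁻¹
Layer 2 at 17 °C → α = 1.9×10⁻⁴ K⁻¹
Layer 3 at 9 °C → α = 1.4×10⁻⁴ K⁻¹
Layer 4 at 1.8 °C → α = 0.87×10⁻⁴ K⁻¹
Layer 1: 1.9 × 180 × 2.4×10⁻⁴ = 0.08208 m
Layer 2: 1.1 × 200 × 1.9×10⁻⁴ = 0.04180 m
Layer 3: 820 × 1.4×10⁻⁴ × 0.92 = 0.105616 m
Layer 4: 0.57 × 0.87×10⁻⁴ × 1700 = 0.084303 m
Δh = 0.08208 + 0.04180 + 0.105616 + 0.084303 = 0.313799 m

Δh ≈ 310 mm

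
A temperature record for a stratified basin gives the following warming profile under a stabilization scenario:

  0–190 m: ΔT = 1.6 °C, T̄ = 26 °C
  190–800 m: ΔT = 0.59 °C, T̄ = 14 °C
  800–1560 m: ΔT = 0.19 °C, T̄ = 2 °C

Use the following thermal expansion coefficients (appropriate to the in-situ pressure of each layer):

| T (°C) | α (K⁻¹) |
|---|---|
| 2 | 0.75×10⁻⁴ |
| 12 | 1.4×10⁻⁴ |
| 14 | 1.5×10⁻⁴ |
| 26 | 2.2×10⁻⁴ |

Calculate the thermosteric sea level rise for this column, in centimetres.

Layer 1 at 26 °C → α = 2.2×10⁻⁴ K⁻¹
Layer 2 at 14 °C → α = 1.5×10⁻⁴ K⁻¹
Layer 3 at 2 °C → α = 0.75×10⁻⁴ K⁻¹
Layer 1: 2.2×10⁻⁴ × 1.6 × 190 = 0.06688 m
190–800 m: 610 × 0.59 × 1.5×10⁻⁴ = 0.053985 m
Layer 3: 0.19 × 760 × 0.75×10⁻⁴ = 0.01083 m
Δh = 0.06688 + 0.053985 + 0.01083 = 0.131695 m

about 13.2 cm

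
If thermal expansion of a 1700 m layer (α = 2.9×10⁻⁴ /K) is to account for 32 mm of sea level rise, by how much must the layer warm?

ΔT ≈ 0.065 °C

ΔT = Δh/(αH) = 0.032 / (2.9×10⁻⁴ × 1700) ≈ 0.06491 °C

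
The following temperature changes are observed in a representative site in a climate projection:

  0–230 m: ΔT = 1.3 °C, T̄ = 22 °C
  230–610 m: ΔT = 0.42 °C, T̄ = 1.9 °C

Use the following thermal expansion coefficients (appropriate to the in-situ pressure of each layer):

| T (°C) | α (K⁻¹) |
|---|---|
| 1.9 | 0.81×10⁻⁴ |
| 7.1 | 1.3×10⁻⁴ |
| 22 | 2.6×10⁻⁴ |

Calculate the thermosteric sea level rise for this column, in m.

Δh ≈ 0.0907 m

Layer 1 at 22 °C → α = 2.6×10⁻⁴ K⁻¹
Layer 2 at 1.9 °C → α = 0.81×10⁻⁴ K⁻¹
1.3 × 2.6×10⁻⁴ × 230 = 0.07774 m
0.81×10⁻⁴ × 380 × 0.42 = 0.0129276 m
Δh = 0.07774 + 0.0129276 = 0.0906676 m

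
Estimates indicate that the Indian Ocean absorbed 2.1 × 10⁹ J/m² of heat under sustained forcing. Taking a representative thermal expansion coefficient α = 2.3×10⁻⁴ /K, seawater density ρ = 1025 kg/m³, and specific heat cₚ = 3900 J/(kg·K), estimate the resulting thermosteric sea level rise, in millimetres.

120 mm

Δh = αQ/(ρcₚ) = 2.3×10⁻⁴ × 2.1×10⁹ / (1025 × 3900) ≈ 0.12083 m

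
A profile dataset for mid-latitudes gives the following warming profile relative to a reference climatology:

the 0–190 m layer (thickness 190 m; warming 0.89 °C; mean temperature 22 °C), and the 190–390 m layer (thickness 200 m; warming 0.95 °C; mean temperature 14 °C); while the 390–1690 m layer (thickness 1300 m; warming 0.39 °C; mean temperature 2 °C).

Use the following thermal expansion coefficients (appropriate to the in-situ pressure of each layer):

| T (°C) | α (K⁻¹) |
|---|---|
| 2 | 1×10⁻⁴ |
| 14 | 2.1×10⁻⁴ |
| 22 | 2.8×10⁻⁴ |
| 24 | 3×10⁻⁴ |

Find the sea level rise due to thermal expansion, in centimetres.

Δh ≈ 13.8 cm

Layer 1 at 22 °C → α = 2.8×10⁻⁴ K⁻¹
Layer 2 at 14 °C → α = 2.1×10⁻⁴ K⁻¹
Layer 3 at 2 °C → α = 1×10⁻⁴ K⁻¹
Layer 1: 190 × 0.89 × 2.8×10⁻⁴ = 0.047348 m
Layer 2: 200 × 2.1×10⁻⁴ × 0.95 = 0.03990 m
1×10⁻⁴ × 0.39 × 1300 = 0.05070 m
Δh = 0.047348 + 0.03990 + 0.05070 = 0.137948 m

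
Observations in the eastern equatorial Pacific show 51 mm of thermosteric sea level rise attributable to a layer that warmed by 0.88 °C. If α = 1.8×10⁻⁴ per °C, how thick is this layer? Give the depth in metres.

H = Δh/(αΔT) = 0.051 / (1.8×10⁻⁴ × 0.88) ≈ 322.0 m

H ≈ 320 m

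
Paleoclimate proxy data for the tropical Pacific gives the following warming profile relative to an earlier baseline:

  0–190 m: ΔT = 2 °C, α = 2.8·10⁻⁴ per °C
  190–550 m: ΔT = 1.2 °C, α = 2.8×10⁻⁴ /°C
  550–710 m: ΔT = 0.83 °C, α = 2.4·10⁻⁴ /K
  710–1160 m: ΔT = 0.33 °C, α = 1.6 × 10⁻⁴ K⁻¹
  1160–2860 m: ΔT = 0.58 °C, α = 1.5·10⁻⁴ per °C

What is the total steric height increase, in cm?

43.1 cm of thermosteric rise

2 × 190 × 2.8×10⁻⁴ = 0.10640 m
360 × 1.2 × 2.8×10⁻⁴ = 0.12096 m
0.83 × 160 × 2.4×10⁻⁴ = 0.031872 m
710–1160 m: 0.33 × 450 × 1.6×10⁻⁴ = 0.02376 m
1160–2860 m: 1.5×10⁻⁴ × 0.58 × 1700 = 0.14790 m
Δh = 0.10640 + 0.12096 + 0.031872 + 0.02376 + 0.14790 = 0.430892 m ≈ 43.1 cm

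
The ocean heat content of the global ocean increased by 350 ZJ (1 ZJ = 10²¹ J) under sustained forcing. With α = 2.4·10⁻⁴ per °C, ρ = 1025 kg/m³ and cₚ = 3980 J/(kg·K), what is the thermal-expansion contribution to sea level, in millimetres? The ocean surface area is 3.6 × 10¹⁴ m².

about 57.2 mm

Per unit area: Q = 350×10²¹ / (3.6×10¹⁴) ≈ 9.722×10⁸ J/m²
Δh = αQ/(ρcₚ) = 2.4×10⁻⁴ × 9.722×10⁸ / (1025 × 3980) ≈ 0.057195 m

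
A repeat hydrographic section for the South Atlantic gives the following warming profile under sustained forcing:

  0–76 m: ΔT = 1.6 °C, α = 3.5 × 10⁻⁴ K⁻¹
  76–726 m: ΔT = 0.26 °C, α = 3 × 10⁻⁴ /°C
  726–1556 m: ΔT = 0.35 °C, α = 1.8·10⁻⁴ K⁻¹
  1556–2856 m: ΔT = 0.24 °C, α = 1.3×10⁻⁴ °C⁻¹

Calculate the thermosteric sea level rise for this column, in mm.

Layer 1: 3.5×10⁻⁴ × 76 × 1.6 = 0.04256 m
650 × 3×10⁻⁴ × 0.26 = 0.05070 m
726–1556 m: 830 × 1.8×10⁻⁴ × 0.35 = 0.05229 m
1556–2856 m: 1300 × 1.3×10⁻⁴ × 0.24 = 0.04056 m
Δh = 0.04256 + 0.05070 + 0.05229 + 0.04056 = 0.18611 m

Δh = 190 mm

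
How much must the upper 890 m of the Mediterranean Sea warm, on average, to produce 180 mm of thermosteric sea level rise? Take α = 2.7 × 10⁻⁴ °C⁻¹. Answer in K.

ΔT = Δh/(αH) = 0.18 / (2.7×10⁻⁴ × 890) ≈ 0.7491 K

0.749 K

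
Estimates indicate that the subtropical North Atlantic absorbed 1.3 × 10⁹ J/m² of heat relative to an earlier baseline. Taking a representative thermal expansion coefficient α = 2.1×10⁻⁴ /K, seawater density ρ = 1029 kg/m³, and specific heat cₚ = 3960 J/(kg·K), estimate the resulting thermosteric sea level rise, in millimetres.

about 67 mm

Δh = αQ/(ρcₚ) = 2.1×10⁻⁴ × 1.3×10⁹ / (1029 × 3960) ≈ 0.066996 m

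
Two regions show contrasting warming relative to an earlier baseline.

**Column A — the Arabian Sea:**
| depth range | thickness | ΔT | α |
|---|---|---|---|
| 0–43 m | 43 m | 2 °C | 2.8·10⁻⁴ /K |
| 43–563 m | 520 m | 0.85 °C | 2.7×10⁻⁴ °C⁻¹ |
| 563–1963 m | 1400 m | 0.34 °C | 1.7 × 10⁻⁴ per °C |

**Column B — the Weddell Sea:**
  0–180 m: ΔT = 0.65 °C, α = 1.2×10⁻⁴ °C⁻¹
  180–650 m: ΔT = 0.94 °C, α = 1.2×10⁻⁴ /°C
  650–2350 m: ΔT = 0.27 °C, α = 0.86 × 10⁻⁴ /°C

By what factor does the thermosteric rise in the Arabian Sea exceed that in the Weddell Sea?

A Layer 1: 2.8×10⁻⁴ × 2 × 43 = 0.02408 m
A 520 × 0.85 × 2.7×10⁻⁴ = 0.11934 m
A 563–1963 m: 1.7×10⁻⁴ × 1400 × 0.34 = 0.08092 m
A total: 0.22434 m
B Layer 1: 180 × 1.2×10⁻⁴ × 0.65 = 0.01404 m
B 1.2×10⁻⁴ × 0.94 × 470 = 0.053016 m
B 0.27 × 0.86×10⁻⁴ × 1700 = 0.039474 m
B total: 0.10653 m
Ratio: 0.22434 / 0.10653 ≈ 2.106

≈ 2.11×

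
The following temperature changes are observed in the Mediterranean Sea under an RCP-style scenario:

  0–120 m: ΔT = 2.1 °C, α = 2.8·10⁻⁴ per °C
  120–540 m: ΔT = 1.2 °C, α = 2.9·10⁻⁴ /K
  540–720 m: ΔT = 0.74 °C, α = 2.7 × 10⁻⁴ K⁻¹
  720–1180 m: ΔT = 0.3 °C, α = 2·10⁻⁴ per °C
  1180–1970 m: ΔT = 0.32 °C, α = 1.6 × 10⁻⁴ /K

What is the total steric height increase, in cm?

120 × 2.1 × 2.8×10⁻⁴ = 0.07056 m
120–540 m: 2.9×10⁻⁴ × 1.2 × 420 = 0.14616 m
Layer 3: 2.7×10⁻⁴ × 0.74 × 180 = 0.035964 m
720–1180 m: 2×10⁻⁴ × 0.3 × 460 = 0.02760 m
1.6×10⁻⁴ × 790 × 0.32 = 0.040448 m
Δh = 0.07056 + 0.14616 + 0.035964 + 0.02760 + 0.040448 = 0.320732 m

32.1 cm of thermosteric rise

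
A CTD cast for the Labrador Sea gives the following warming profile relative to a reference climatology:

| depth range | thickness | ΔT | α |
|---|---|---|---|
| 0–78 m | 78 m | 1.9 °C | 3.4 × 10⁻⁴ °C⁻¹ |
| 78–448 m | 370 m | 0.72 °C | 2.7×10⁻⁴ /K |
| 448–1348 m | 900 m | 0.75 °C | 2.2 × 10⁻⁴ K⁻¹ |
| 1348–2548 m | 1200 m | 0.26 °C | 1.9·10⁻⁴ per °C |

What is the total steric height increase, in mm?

0–78 m: 1.9 × 3.4×10⁻⁴ × 78 = 0.050388 m
78–448 m: 370 × 2.7×10⁻⁴ × 0.72 = 0.071928 m
Layer 3: 2.2×10⁻⁴ × 900 × 0.75 = 0.14850 m
Layer 4: 1200 × 1.9×10⁻⁴ × 0.26 = 0.05928 m
Δh = 0.050388 + 0.071928 + 0.14850 + 0.05928 = 0.330096 m ≈ 330 mm

Δh = 330 mm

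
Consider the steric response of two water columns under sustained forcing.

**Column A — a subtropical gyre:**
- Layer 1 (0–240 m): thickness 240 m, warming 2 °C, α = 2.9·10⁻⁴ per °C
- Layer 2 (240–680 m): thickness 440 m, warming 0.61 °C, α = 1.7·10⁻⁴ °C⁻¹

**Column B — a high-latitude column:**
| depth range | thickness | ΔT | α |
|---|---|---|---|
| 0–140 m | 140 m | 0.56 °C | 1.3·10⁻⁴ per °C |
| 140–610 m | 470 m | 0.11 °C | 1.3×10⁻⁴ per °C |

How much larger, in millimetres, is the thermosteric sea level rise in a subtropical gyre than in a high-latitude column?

A 0–240 m: 2.9×10⁻⁴ × 2 × 240 = 0.13920 m
A 240–680 m: 0.61 × 440 × 1.7×10⁻⁴ = 0.045628 m
A total: 0.184828 m
B 0–140 m: 1.3×10⁻⁴ × 0.56 × 140 = 0.010192 m
B 140–610 m: 470 × 1.3×10⁻⁴ × 0.11 = 0.006721 m
B total: 0.016913 m
Difference: 0.184828 − 0.016913 = 0.167915 m

168 mm larger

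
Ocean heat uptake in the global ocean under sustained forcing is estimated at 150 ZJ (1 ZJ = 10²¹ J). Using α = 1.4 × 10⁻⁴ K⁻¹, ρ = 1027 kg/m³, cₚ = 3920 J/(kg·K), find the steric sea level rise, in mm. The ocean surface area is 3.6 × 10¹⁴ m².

Per unit area: Q = 150×10²¹ / (3.6×10¹⁴) ≈ 4.167×10⁸ J/m²
Δh = αQ/(ρcₚ) = 1.4×10⁻⁴ × 4.167×10⁸ / (1027 × 3920) ≈ 0.014491 m

14.5 mm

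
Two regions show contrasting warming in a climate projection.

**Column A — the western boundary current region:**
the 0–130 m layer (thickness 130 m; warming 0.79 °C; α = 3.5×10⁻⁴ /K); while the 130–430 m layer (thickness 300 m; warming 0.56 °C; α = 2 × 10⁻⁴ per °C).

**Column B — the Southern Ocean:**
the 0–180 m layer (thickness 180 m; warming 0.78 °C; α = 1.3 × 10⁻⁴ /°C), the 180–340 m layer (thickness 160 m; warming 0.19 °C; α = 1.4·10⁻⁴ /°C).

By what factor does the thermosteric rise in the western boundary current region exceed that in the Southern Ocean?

A Layer 1: 3.5×10⁻⁴ × 130 × 0.79 = 0.035945 m
A Layer 2: 0.56 × 2×10⁻⁴ × 300 = 0.03360 m
A total: 0.069545 m
B 0.78 × 180 × 1.3×10⁻⁴ = 0.018252 m
B Layer 2: 1.4×10⁻⁴ × 0.19 × 160 = 0.004256 m
B total: 0.022508 m
Ratio: 0.069545 / 0.022508 ≈ 3.090

3.09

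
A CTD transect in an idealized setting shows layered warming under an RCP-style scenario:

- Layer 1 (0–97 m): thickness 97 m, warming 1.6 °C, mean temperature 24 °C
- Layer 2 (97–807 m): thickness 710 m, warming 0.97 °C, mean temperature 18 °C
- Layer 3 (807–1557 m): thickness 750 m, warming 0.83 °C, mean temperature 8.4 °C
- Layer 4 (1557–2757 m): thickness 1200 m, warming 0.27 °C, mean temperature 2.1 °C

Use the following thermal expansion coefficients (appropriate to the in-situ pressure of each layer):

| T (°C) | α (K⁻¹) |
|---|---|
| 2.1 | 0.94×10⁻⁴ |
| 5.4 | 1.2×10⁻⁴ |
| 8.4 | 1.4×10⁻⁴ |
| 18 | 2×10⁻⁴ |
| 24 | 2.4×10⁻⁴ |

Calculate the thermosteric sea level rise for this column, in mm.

Δh = 290 mm

Layer 1 at 24 °C → α = 2.4×10⁻⁴ K⁻¹
Layer 2 at 18 °C → α = 2×10⁻⁴ K⁻¹
Layer 3 at 8.4 °C → α = 1.4×10⁻⁴ K⁻¹
Layer 4 at 2.1 °C → α = 0.94×10⁻⁴ K⁻¹
0–97 m: 1.6 × 2.4×10⁻⁴ × 97 = 0.037248 m
Layer 2: 0.97 × 710 × 2×10⁻⁴ = 0.13774 m
0.83 × 1.4×10⁻⁴ × 750 = 0.08715 m
1200 × 0.94×10⁻⁴ × 0.27 = 0.030456 m
Δh = 0.037248 + 0.13774 + 0.08715 + 0.030456 = 0.292594 m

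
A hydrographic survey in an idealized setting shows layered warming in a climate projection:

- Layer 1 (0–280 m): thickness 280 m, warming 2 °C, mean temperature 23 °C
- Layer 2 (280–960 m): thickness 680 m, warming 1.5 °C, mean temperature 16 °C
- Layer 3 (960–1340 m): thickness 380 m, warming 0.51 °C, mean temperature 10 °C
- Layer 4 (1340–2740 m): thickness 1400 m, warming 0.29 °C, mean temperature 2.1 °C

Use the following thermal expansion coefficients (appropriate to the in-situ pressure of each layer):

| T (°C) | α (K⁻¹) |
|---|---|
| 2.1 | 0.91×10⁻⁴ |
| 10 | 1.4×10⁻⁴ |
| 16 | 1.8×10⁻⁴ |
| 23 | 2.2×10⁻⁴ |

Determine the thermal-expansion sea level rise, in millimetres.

Layer 1 at 23 °C → α = 2.2×10⁻⁴ K⁻¹
Layer 2 at 16 °C → α = 1.8×10⁻⁴ K⁻¹
Layer 3 at 10 °C → α = 1.4×10⁻⁴ K⁻¹
Layer 4 at 2.1 °C → α = 0.91×10⁻⁴ K⁻¹
2 × 280 × 2.2×10⁻⁴ = 0.12320 m
Layer 2: 680 × 1.8×10⁻⁴ × 1.5 = 0.18360 m
Layer 3: 380 × 0.51 × 1.4×10⁻⁴ = 0.027132 m
1340–2740 m: 0.91×10⁻⁴ × 1400 × 0.29 = 0.036946 m
Δh = 0.12320 + 0.18360 + 0.027132 + 0.036946 = 0.370878 m

Δh ≈ 370 mm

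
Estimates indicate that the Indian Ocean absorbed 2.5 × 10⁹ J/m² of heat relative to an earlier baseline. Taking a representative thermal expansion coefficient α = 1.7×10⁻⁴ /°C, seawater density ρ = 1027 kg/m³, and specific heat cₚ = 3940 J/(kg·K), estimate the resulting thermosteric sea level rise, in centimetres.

Δh = 10.5 cm

Δh = αQ/(ρcₚ) = 1.7×10⁻⁴ × 2.5×10⁹ / (1027 × 3940) ≈ 0.10503 m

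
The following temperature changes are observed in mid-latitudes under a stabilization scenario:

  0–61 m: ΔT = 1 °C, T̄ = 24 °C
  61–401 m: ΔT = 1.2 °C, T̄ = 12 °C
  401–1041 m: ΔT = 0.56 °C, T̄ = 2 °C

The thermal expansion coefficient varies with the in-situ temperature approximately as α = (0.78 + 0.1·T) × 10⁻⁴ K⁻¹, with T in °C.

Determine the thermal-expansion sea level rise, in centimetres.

14 cm

Layer 1: α = (0.78 + 0.1×24)×10⁻⁴ = 3.18×10⁻⁴ K⁻¹
Layer 2: α = (0.78 + 0.1×12)×10⁻⁴ = 1.98×10⁻⁴ K⁻¹
Layer 3: α = (0.78 + 0.1×2)×10⁻⁴ = 0.98×10⁻⁴ K⁻¹
1 × 61 × 3.18×10⁻⁴ = 0.019398 m
1.2 × 1.98×10⁻⁴ × 340 = 0.080784 m
Layer 3: 0.98×10⁻⁴ × 640 × 0.56 = 0.0351232 m
Δh = 0.019398 + 0.080784 + 0.0351232 = 0.1353052 m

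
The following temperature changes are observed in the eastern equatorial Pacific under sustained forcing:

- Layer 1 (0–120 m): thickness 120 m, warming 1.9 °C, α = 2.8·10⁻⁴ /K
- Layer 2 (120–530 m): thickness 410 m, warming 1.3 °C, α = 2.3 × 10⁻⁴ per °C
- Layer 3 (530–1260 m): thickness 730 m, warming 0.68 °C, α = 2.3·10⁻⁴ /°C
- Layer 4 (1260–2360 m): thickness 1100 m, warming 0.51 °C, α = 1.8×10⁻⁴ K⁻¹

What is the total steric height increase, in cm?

40 cm of thermosteric rise

0–120 m: 2.8×10⁻⁴ × 1.9 × 120 = 0.06384 m
2.3×10⁻⁴ × 1.3 × 410 = 0.12259 m
530–1260 m: 730 × 0.68 × 2.3×10⁻⁴ = 0.114172 m
Layer 4: 0.51 × 1100 × 1.8×10⁻⁴ = 0.10098 m
Δh = 0.06384 + 0.12259 + 0.114172 + 0.10098 = 0.401582 m ≈ 40 cm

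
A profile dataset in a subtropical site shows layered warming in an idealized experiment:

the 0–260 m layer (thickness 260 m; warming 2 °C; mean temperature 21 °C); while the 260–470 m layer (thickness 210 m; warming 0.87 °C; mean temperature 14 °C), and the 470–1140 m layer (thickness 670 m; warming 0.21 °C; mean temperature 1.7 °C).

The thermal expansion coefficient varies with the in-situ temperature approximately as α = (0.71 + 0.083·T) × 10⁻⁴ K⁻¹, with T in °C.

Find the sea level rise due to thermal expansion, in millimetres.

170 mm

Layer 1: α = (0.71 + 0.083×21)×10⁻⁴ = 2.453×10⁻⁴ K⁻¹
Layer 2: α = (0.71 + 0.083×14)×10⁻⁴ = 1.872×10⁻⁴ K⁻¹
Layer 3: α = (0.71 + 0.083×1.7)×10⁻⁴ = 0.8511×10⁻⁴ K⁻¹
Layer 1: 260 × 2.453×10⁻⁴ × 2 = 0.127556 m
Layer 2: 0.87 × 1.872×10⁻⁴ × 210 = 0.03420144 m
Layer 3: 0.8511×10⁻⁴ × 0.21 × 670 = 0.011974977 m
Δh = 0.127556 + 0.03420144 + 0.011974977 = 0.173732417 m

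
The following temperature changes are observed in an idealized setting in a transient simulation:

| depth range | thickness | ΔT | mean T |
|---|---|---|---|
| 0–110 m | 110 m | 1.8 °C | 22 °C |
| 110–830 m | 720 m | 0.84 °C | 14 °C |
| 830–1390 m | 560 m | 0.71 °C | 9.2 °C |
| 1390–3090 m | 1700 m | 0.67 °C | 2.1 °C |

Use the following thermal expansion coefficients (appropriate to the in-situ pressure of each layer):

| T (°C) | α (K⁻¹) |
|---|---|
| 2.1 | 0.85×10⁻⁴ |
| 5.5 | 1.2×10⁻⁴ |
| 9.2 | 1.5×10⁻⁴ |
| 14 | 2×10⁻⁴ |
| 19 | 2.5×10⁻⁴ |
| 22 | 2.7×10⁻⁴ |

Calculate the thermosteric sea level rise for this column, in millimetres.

Layer 1 at 22 °C → α = 2.7×10⁻⁴ K⁻¹
Layer 2 at 14 °C → α = 2×10⁻⁴ K⁻¹
Layer 3 at 9.2 °C → α = 1.5×10⁻⁴ K⁻¹
Layer 4 at 2.1 °C → α = 0.85×10⁻⁴ K⁻¹
110 × 2.7×10⁻⁴ × 1.8 = 0.05346 m
2×10⁻⁴ × 720 × 0.84 = 0.12096 m
Layer 3: 1.5×10⁻⁴ × 0.71 × 560 = 0.05964 m
0.85×10⁻⁴ × 0.67 × 1700 = 0.096815 m
Δh = 0.05346 + 0.12096 + 0.05964 + 0.096815 = 0.330875 m

Δh ≈ 331 mm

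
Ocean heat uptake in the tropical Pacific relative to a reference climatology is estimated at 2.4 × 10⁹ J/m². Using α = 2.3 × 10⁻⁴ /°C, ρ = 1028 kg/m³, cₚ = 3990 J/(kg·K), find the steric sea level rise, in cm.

Δh = αQ/(ρcₚ) = 2.3×10⁻⁴ × 2.4×10⁹ / (1028 × 3990) ≈ 0.13458 m

13.5 cm of thermosteric rise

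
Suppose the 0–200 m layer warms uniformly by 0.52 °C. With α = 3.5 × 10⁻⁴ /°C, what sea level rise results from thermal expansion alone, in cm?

3.6 cm

Δh = αΔT·H = 3.5×10⁻⁴ × 0.52 × 200 = 0.03640 m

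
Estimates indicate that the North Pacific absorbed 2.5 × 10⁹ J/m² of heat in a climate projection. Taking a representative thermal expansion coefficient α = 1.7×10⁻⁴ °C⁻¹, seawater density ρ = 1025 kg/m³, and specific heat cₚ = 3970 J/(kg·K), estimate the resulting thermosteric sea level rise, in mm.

104 mm of thermosteric rise

Δh = αQ/(ρcₚ) = 1.7×10⁻⁴ × 2.5×10⁹ / (1025 × 3970) ≈ 0.10444 m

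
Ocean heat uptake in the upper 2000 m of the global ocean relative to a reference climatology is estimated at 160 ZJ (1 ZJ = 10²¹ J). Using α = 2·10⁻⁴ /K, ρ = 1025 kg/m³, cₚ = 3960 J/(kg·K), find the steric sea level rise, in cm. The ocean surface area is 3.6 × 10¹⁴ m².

2.2 cm

Per unit area: Q = 160×10²¹ / (3.6×10¹⁴) ≈ 4.444×10⁸ J/m²
Δh = αQ/(ρcₚ) = 2×10⁻⁴ × 4.444×10⁸ / (1025 × 3960) ≈ 0.021897 m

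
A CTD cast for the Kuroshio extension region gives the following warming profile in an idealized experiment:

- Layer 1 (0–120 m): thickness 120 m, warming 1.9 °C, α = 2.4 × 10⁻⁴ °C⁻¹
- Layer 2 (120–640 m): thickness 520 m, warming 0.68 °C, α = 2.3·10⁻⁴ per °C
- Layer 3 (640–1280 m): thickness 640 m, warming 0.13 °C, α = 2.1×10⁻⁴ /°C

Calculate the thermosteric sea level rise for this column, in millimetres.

150 mm of thermosteric rise

120 × 2.4×10⁻⁴ × 1.9 = 0.05472 m
2.3×10⁻⁴ × 0.68 × 520 = 0.081328 m
0.13 × 2.1×10⁻⁴ × 640 = 0.017472 m
Δh = 0.05472 + 0.081328 + 0.017472 = 0.15352 m ≈ 150 mm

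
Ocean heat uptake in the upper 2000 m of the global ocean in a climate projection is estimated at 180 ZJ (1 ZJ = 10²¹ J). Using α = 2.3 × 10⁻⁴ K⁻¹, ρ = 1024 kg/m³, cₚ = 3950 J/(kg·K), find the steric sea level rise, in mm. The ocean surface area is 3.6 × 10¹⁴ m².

Per unit area: Q = 180×10²¹ / (3.6×10¹⁴) = 5×10⁸ J/m²
Δh = αQ/(ρcₚ) = 2.3×10⁻⁴ × 5×10⁸ / (1024 × 3950) ≈ 0.028432 m

about 28 mm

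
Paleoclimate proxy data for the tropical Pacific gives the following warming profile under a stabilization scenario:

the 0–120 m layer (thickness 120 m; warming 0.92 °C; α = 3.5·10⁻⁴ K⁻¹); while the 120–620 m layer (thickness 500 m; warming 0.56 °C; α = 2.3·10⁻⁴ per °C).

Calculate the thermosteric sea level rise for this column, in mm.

103 mm

0–120 m: 0.92 × 120 × 3.5×10⁻⁴ = 0.03864 m
Layer 2: 500 × 2.3×10⁻⁴ × 0.56 = 0.06440 m
Δh = 0.03864 + 0.06440 = 0.10304 m ≈ 103 mm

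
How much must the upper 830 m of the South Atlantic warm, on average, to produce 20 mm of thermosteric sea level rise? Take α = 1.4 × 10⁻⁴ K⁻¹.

ΔT ≈ 0.17 °C

ΔT = Δh/(αH) = 0.02 / (1.4×10⁻⁴ × 830) ≈ 0.1721 °C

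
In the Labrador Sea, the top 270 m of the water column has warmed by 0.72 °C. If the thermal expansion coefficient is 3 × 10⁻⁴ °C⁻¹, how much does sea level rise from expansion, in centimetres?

Δh = αΔT·H = 3×10⁻⁴ × 0.72 × 270 = 0.05832 m

about 5.83 cm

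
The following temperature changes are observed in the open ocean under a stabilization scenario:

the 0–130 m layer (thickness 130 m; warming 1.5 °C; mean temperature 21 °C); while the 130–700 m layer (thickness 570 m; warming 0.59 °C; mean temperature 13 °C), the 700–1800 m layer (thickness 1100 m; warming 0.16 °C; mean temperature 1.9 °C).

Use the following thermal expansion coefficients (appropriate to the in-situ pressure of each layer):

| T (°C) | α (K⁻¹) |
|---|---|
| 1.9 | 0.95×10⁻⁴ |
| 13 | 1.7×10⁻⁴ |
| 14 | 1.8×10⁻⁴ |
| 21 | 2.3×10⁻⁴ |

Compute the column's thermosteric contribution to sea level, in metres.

Layer 1 at 21 °C → α = 2.3×10⁻⁴ K⁻¹
Layer 2 at 13 °C → α = 1.7×10⁻⁴ K⁻¹
Layer 3 at 1.9 °C → α = 0.95×10⁻⁴ K⁻¹
Layer 1: 2.3×10⁻⁴ × 130 × 1.5 = 0.04485 m
1.7×10⁻⁴ × 0.59 × 570 = 0.057171 m
700–1800 m: 1100 × 0.95×10⁻⁴ × 0.16 = 0.01672 m
Δh = 0.04485 + 0.057171 + 0.01672 = 0.118741 m

about 0.119 m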